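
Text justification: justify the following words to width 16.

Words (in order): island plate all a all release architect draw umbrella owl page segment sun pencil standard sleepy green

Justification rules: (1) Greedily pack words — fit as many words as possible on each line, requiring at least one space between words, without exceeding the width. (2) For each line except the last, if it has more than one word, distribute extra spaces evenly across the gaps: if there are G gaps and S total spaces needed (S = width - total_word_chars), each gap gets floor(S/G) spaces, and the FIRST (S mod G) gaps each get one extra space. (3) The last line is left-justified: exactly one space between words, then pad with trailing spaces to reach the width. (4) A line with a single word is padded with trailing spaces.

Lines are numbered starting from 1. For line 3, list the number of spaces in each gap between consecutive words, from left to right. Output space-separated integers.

Line 1: ['island', 'plate', 'all'] (min_width=16, slack=0)
Line 2: ['a', 'all', 'release'] (min_width=13, slack=3)
Line 3: ['architect', 'draw'] (min_width=14, slack=2)
Line 4: ['umbrella', 'owl'] (min_width=12, slack=4)
Line 5: ['page', 'segment', 'sun'] (min_width=16, slack=0)
Line 6: ['pencil', 'standard'] (min_width=15, slack=1)
Line 7: ['sleepy', 'green'] (min_width=12, slack=4)

Answer: 3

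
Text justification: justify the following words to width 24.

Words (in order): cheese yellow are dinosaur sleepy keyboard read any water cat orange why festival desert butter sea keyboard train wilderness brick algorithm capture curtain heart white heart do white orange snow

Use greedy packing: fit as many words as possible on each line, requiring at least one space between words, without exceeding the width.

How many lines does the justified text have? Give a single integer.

Answer: 11

Derivation:
Line 1: ['cheese', 'yellow', 'are'] (min_width=17, slack=7)
Line 2: ['dinosaur', 'sleepy', 'keyboard'] (min_width=24, slack=0)
Line 3: ['read', 'any', 'water', 'cat'] (min_width=18, slack=6)
Line 4: ['orange', 'why', 'festival'] (min_width=19, slack=5)
Line 5: ['desert', 'butter', 'sea'] (min_width=17, slack=7)
Line 6: ['keyboard', 'train'] (min_width=14, slack=10)
Line 7: ['wilderness', 'brick'] (min_width=16, slack=8)
Line 8: ['algorithm', 'capture'] (min_width=17, slack=7)
Line 9: ['curtain', 'heart', 'white'] (min_width=19, slack=5)
Line 10: ['heart', 'do', 'white', 'orange'] (min_width=21, slack=3)
Line 11: ['snow'] (min_width=4, slack=20)
Total lines: 11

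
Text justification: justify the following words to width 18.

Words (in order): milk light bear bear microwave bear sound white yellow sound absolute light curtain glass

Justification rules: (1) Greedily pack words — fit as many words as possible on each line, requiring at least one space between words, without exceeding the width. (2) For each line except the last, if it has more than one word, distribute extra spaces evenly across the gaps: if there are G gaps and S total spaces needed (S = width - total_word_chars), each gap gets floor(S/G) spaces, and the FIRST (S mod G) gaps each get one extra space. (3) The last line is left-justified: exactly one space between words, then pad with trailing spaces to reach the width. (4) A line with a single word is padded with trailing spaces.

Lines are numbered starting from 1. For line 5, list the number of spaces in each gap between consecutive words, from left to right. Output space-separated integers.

Answer: 5

Derivation:
Line 1: ['milk', 'light', 'bear'] (min_width=15, slack=3)
Line 2: ['bear', 'microwave'] (min_width=14, slack=4)
Line 3: ['bear', 'sound', 'white'] (min_width=16, slack=2)
Line 4: ['yellow', 'sound'] (min_width=12, slack=6)
Line 5: ['absolute', 'light'] (min_width=14, slack=4)
Line 6: ['curtain', 'glass'] (min_width=13, slack=5)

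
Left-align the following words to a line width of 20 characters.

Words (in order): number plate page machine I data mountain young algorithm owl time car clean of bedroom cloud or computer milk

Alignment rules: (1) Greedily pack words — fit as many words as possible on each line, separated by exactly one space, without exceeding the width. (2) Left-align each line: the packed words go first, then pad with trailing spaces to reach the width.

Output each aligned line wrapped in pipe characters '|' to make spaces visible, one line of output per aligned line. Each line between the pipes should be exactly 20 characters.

Answer: |number plate page   |
|machine I data      |
|mountain young      |
|algorithm owl time  |
|car clean of bedroom|
|cloud or computer   |
|milk                |

Derivation:
Line 1: ['number', 'plate', 'page'] (min_width=17, slack=3)
Line 2: ['machine', 'I', 'data'] (min_width=14, slack=6)
Line 3: ['mountain', 'young'] (min_width=14, slack=6)
Line 4: ['algorithm', 'owl', 'time'] (min_width=18, slack=2)
Line 5: ['car', 'clean', 'of', 'bedroom'] (min_width=20, slack=0)
Line 6: ['cloud', 'or', 'computer'] (min_width=17, slack=3)
Line 7: ['milk'] (min_width=4, slack=16)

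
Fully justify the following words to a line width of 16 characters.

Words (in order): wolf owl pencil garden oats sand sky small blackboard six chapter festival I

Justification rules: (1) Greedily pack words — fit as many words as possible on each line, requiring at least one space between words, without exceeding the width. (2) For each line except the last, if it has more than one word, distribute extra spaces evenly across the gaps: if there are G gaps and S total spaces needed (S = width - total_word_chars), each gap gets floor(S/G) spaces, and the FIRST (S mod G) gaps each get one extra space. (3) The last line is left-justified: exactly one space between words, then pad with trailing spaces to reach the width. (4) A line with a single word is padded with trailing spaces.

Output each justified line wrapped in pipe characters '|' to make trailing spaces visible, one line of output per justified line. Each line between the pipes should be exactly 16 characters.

Line 1: ['wolf', 'owl', 'pencil'] (min_width=15, slack=1)
Line 2: ['garden', 'oats', 'sand'] (min_width=16, slack=0)
Line 3: ['sky', 'small'] (min_width=9, slack=7)
Line 4: ['blackboard', 'six'] (min_width=14, slack=2)
Line 5: ['chapter', 'festival'] (min_width=16, slack=0)
Line 6: ['I'] (min_width=1, slack=15)

Answer: |wolf  owl pencil|
|garden oats sand|
|sky        small|
|blackboard   six|
|chapter festival|
|I               |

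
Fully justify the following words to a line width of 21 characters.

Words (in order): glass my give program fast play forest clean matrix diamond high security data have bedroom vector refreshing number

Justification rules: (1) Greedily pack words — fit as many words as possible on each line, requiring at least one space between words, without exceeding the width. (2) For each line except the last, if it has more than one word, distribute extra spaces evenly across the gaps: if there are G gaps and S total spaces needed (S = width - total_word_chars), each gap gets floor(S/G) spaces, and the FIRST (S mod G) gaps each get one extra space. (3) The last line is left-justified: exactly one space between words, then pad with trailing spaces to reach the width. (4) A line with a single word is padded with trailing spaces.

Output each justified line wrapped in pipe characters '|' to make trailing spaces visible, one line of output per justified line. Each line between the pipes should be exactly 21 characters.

Line 1: ['glass', 'my', 'give', 'program'] (min_width=21, slack=0)
Line 2: ['fast', 'play', 'forest'] (min_width=16, slack=5)
Line 3: ['clean', 'matrix', 'diamond'] (min_width=20, slack=1)
Line 4: ['high', 'security', 'data'] (min_width=18, slack=3)
Line 5: ['have', 'bedroom', 'vector'] (min_width=19, slack=2)
Line 6: ['refreshing', 'number'] (min_width=17, slack=4)

Answer: |glass my give program|
|fast    play   forest|
|clean  matrix diamond|
|high   security  data|
|have  bedroom  vector|
|refreshing number    |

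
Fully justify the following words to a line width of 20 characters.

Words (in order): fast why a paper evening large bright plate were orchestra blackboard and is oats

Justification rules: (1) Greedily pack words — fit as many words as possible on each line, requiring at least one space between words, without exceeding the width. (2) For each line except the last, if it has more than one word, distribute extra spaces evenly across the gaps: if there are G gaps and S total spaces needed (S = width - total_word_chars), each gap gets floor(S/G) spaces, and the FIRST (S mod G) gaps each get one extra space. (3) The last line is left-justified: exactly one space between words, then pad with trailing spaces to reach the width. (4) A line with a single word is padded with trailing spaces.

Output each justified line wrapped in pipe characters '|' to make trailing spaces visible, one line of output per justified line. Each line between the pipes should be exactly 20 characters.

Answer: |fast   why  a  paper|
|evening large bright|
|plate were orchestra|
|blackboard   and  is|
|oats                |

Derivation:
Line 1: ['fast', 'why', 'a', 'paper'] (min_width=16, slack=4)
Line 2: ['evening', 'large', 'bright'] (min_width=20, slack=0)
Line 3: ['plate', 'were', 'orchestra'] (min_width=20, slack=0)
Line 4: ['blackboard', 'and', 'is'] (min_width=17, slack=3)
Line 5: ['oats'] (min_width=4, slack=16)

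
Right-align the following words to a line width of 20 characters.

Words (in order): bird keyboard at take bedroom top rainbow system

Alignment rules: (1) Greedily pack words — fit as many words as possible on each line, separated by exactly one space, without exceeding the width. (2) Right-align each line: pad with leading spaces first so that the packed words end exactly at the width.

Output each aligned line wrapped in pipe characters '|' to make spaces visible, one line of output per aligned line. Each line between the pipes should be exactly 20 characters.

Answer: |    bird keyboard at|
|    take bedroom top|
|      rainbow system|

Derivation:
Line 1: ['bird', 'keyboard', 'at'] (min_width=16, slack=4)
Line 2: ['take', 'bedroom', 'top'] (min_width=16, slack=4)
Line 3: ['rainbow', 'system'] (min_width=14, slack=6)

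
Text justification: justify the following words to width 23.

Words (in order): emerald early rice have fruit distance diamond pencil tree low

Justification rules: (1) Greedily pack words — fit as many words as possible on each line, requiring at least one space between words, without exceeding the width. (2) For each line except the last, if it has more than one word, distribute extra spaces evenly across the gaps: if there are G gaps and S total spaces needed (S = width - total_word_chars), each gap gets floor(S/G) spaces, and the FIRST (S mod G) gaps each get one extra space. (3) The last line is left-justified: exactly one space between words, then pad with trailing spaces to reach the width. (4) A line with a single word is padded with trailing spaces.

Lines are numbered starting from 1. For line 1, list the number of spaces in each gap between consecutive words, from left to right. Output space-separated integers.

Line 1: ['emerald', 'early', 'rice', 'have'] (min_width=23, slack=0)
Line 2: ['fruit', 'distance', 'diamond'] (min_width=22, slack=1)
Line 3: ['pencil', 'tree', 'low'] (min_width=15, slack=8)

Answer: 1 1 1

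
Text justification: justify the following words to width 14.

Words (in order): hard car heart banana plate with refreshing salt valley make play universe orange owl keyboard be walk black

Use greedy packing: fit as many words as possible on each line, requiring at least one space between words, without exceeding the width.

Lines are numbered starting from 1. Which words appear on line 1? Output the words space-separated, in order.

Answer: hard car heart

Derivation:
Line 1: ['hard', 'car', 'heart'] (min_width=14, slack=0)
Line 2: ['banana', 'plate'] (min_width=12, slack=2)
Line 3: ['with'] (min_width=4, slack=10)
Line 4: ['refreshing'] (min_width=10, slack=4)
Line 5: ['salt', 'valley'] (min_width=11, slack=3)
Line 6: ['make', 'play'] (min_width=9, slack=5)
Line 7: ['universe'] (min_width=8, slack=6)
Line 8: ['orange', 'owl'] (min_width=10, slack=4)
Line 9: ['keyboard', 'be'] (min_width=11, slack=3)
Line 10: ['walk', 'black'] (min_width=10, slack=4)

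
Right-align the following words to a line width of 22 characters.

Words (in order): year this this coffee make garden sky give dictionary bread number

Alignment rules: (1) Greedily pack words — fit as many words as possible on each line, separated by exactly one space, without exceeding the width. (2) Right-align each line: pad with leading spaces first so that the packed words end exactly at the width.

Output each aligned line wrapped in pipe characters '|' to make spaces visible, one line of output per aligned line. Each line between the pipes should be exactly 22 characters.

Answer: | year this this coffee|
|  make garden sky give|
|      dictionary bread|
|                number|

Derivation:
Line 1: ['year', 'this', 'this', 'coffee'] (min_width=21, slack=1)
Line 2: ['make', 'garden', 'sky', 'give'] (min_width=20, slack=2)
Line 3: ['dictionary', 'bread'] (min_width=16, slack=6)
Line 4: ['number'] (min_width=6, slack=16)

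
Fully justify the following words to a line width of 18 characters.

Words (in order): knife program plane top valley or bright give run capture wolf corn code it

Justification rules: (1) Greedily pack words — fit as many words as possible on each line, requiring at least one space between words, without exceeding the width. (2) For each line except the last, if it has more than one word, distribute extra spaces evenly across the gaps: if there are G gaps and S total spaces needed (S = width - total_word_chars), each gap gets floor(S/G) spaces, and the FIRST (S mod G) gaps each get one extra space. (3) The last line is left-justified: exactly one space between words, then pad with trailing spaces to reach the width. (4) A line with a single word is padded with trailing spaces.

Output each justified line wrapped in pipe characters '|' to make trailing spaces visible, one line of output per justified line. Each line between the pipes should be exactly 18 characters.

Answer: |knife      program|
|plane  top  valley|
|or bright give run|
|capture  wolf corn|
|code it           |

Derivation:
Line 1: ['knife', 'program'] (min_width=13, slack=5)
Line 2: ['plane', 'top', 'valley'] (min_width=16, slack=2)
Line 3: ['or', 'bright', 'give', 'run'] (min_width=18, slack=0)
Line 4: ['capture', 'wolf', 'corn'] (min_width=17, slack=1)
Line 5: ['code', 'it'] (min_width=7, slack=11)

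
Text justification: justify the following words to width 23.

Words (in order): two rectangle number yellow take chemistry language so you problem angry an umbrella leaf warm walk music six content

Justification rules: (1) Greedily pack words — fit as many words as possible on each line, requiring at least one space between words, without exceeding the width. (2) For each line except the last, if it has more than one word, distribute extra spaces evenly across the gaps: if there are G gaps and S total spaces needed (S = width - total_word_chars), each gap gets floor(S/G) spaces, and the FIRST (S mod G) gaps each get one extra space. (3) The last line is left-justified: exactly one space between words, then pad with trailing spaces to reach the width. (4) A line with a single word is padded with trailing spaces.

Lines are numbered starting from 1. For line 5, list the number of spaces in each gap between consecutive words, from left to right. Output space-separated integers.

Line 1: ['two', 'rectangle', 'number'] (min_width=20, slack=3)
Line 2: ['yellow', 'take', 'chemistry'] (min_width=21, slack=2)
Line 3: ['language', 'so', 'you', 'problem'] (min_width=23, slack=0)
Line 4: ['angry', 'an', 'umbrella', 'leaf'] (min_width=22, slack=1)
Line 5: ['warm', 'walk', 'music', 'six'] (min_width=19, slack=4)
Line 6: ['content'] (min_width=7, slack=16)

Answer: 3 2 2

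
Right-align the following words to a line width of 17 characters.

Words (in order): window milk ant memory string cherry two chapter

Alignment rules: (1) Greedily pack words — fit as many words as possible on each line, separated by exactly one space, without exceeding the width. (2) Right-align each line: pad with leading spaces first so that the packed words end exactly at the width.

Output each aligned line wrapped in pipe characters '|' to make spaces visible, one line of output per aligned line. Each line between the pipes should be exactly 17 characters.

Line 1: ['window', 'milk', 'ant'] (min_width=15, slack=2)
Line 2: ['memory', 'string'] (min_width=13, slack=4)
Line 3: ['cherry', 'two'] (min_width=10, slack=7)
Line 4: ['chapter'] (min_width=7, slack=10)

Answer: |  window milk ant|
|    memory string|
|       cherry two|
|          chapter|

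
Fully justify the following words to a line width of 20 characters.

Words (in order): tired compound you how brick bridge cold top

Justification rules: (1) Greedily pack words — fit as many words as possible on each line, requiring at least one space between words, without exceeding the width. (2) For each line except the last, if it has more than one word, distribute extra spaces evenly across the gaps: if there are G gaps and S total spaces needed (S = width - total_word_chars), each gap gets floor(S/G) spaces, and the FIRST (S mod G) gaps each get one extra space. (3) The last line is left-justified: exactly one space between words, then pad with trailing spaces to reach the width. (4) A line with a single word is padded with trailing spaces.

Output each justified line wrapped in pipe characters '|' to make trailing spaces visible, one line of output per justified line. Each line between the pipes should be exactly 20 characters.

Answer: |tired  compound  you|
|how   brick   bridge|
|cold top            |

Derivation:
Line 1: ['tired', 'compound', 'you'] (min_width=18, slack=2)
Line 2: ['how', 'brick', 'bridge'] (min_width=16, slack=4)
Line 3: ['cold', 'top'] (min_width=8, slack=12)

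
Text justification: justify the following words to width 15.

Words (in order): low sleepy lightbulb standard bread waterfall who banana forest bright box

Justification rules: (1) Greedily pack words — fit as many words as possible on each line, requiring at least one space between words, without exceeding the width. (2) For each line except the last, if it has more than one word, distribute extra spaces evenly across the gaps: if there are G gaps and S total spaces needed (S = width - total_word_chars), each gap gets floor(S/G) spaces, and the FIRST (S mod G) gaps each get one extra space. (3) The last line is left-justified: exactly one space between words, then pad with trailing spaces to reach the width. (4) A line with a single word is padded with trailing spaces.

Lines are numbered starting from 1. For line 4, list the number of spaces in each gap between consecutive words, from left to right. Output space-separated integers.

Answer: 3

Derivation:
Line 1: ['low', 'sleepy'] (min_width=10, slack=5)
Line 2: ['lightbulb'] (min_width=9, slack=6)
Line 3: ['standard', 'bread'] (min_width=14, slack=1)
Line 4: ['waterfall', 'who'] (min_width=13, slack=2)
Line 5: ['banana', 'forest'] (min_width=13, slack=2)
Line 6: ['bright', 'box'] (min_width=10, slack=5)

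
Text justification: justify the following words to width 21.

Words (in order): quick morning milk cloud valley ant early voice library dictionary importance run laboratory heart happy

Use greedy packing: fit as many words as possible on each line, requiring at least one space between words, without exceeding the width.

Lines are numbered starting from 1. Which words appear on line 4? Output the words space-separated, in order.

Answer: dictionary importance

Derivation:
Line 1: ['quick', 'morning', 'milk'] (min_width=18, slack=3)
Line 2: ['cloud', 'valley', 'ant'] (min_width=16, slack=5)
Line 3: ['early', 'voice', 'library'] (min_width=19, slack=2)
Line 4: ['dictionary', 'importance'] (min_width=21, slack=0)
Line 5: ['run', 'laboratory', 'heart'] (min_width=20, slack=1)
Line 6: ['happy'] (min_width=5, slack=16)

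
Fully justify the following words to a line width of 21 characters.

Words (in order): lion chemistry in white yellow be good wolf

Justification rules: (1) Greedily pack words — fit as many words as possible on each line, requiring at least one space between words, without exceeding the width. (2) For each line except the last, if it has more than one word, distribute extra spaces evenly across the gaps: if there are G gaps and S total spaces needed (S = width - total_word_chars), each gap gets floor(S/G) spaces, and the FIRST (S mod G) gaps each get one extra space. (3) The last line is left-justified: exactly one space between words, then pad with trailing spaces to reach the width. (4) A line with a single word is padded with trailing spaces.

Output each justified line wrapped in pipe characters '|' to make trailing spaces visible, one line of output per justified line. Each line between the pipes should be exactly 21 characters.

Line 1: ['lion', 'chemistry', 'in'] (min_width=17, slack=4)
Line 2: ['white', 'yellow', 'be', 'good'] (min_width=20, slack=1)
Line 3: ['wolf'] (min_width=4, slack=17)

Answer: |lion   chemistry   in|
|white  yellow be good|
|wolf                 |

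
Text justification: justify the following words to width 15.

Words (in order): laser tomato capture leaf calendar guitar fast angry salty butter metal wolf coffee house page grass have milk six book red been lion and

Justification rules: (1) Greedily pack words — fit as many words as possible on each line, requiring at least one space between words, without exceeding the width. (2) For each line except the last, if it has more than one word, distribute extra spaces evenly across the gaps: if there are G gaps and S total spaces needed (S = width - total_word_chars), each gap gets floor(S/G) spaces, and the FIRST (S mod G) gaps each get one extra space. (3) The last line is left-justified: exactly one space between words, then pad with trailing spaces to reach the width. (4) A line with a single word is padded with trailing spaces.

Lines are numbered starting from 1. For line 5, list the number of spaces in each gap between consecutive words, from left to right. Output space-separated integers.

Answer: 4

Derivation:
Line 1: ['laser', 'tomato'] (min_width=12, slack=3)
Line 2: ['capture', 'leaf'] (min_width=12, slack=3)
Line 3: ['calendar', 'guitar'] (min_width=15, slack=0)
Line 4: ['fast', 'angry'] (min_width=10, slack=5)
Line 5: ['salty', 'butter'] (min_width=12, slack=3)
Line 6: ['metal', 'wolf'] (min_width=10, slack=5)
Line 7: ['coffee', 'house'] (min_width=12, slack=3)
Line 8: ['page', 'grass', 'have'] (min_width=15, slack=0)
Line 9: ['milk', 'six', 'book'] (min_width=13, slack=2)
Line 10: ['red', 'been', 'lion'] (min_width=13, slack=2)
Line 11: ['and'] (min_width=3, slack=12)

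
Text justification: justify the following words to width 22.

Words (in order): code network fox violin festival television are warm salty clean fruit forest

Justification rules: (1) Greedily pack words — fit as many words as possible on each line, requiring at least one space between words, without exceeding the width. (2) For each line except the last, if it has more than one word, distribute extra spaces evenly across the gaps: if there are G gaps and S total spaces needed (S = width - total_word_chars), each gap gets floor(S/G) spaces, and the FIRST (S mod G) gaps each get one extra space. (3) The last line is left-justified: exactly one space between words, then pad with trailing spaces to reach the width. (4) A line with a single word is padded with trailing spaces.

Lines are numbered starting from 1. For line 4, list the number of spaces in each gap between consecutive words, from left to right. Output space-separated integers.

Answer: 4 3

Derivation:
Line 1: ['code', 'network', 'fox'] (min_width=16, slack=6)
Line 2: ['violin', 'festival'] (min_width=15, slack=7)
Line 3: ['television', 'are', 'warm'] (min_width=19, slack=3)
Line 4: ['salty', 'clean', 'fruit'] (min_width=17, slack=5)
Line 5: ['forest'] (min_width=6, slack=16)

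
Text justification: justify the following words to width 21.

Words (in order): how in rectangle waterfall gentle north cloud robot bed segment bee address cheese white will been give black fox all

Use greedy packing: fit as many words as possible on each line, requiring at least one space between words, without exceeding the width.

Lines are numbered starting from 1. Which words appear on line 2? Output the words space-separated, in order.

Answer: waterfall gentle

Derivation:
Line 1: ['how', 'in', 'rectangle'] (min_width=16, slack=5)
Line 2: ['waterfall', 'gentle'] (min_width=16, slack=5)
Line 3: ['north', 'cloud', 'robot', 'bed'] (min_width=21, slack=0)
Line 4: ['segment', 'bee', 'address'] (min_width=19, slack=2)
Line 5: ['cheese', 'white', 'will'] (min_width=17, slack=4)
Line 6: ['been', 'give', 'black', 'fox'] (min_width=19, slack=2)
Line 7: ['all'] (min_width=3, slack=18)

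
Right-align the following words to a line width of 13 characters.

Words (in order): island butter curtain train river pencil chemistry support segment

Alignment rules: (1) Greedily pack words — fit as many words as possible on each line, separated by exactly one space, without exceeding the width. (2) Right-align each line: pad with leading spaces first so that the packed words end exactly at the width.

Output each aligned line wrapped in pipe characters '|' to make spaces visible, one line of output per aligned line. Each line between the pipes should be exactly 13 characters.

Line 1: ['island', 'butter'] (min_width=13, slack=0)
Line 2: ['curtain', 'train'] (min_width=13, slack=0)
Line 3: ['river', 'pencil'] (min_width=12, slack=1)
Line 4: ['chemistry'] (min_width=9, slack=4)
Line 5: ['support'] (min_width=7, slack=6)
Line 6: ['segment'] (min_width=7, slack=6)

Answer: |island butter|
|curtain train|
| river pencil|
|    chemistry|
|      support|
|      segment|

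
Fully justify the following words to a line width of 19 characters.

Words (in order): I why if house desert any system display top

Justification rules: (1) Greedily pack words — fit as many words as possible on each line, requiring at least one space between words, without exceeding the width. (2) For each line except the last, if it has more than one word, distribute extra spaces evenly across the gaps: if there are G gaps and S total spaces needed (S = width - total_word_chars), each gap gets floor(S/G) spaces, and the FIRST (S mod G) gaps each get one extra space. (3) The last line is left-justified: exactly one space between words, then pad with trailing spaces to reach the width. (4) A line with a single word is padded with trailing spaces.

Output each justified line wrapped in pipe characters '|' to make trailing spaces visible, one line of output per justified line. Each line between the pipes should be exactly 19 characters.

Answer: |I   why   if  house|
|desert  any  system|
|display top        |

Derivation:
Line 1: ['I', 'why', 'if', 'house'] (min_width=14, slack=5)
Line 2: ['desert', 'any', 'system'] (min_width=17, slack=2)
Line 3: ['display', 'top'] (min_width=11, slack=8)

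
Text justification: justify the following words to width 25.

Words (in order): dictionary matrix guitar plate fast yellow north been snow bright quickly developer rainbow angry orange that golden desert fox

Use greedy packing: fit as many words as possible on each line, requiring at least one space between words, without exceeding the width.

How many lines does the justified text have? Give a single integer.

Answer: 6

Derivation:
Line 1: ['dictionary', 'matrix', 'guitar'] (min_width=24, slack=1)
Line 2: ['plate', 'fast', 'yellow', 'north'] (min_width=23, slack=2)
Line 3: ['been', 'snow', 'bright', 'quickly'] (min_width=24, slack=1)
Line 4: ['developer', 'rainbow', 'angry'] (min_width=23, slack=2)
Line 5: ['orange', 'that', 'golden', 'desert'] (min_width=25, slack=0)
Line 6: ['fox'] (min_width=3, slack=22)
Total lines: 6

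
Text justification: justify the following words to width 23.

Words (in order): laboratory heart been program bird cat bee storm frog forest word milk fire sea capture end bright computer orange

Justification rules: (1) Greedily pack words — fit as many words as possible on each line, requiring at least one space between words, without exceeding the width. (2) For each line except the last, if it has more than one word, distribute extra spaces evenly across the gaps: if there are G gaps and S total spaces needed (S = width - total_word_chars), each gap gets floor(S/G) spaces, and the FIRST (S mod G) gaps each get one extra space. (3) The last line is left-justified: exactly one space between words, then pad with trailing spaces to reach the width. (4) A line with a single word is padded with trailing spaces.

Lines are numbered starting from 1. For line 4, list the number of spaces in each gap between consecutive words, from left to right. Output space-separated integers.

Answer: 2 2 1

Derivation:
Line 1: ['laboratory', 'heart', 'been'] (min_width=21, slack=2)
Line 2: ['program', 'bird', 'cat', 'bee'] (min_width=20, slack=3)
Line 3: ['storm', 'frog', 'forest', 'word'] (min_width=22, slack=1)
Line 4: ['milk', 'fire', 'sea', 'capture'] (min_width=21, slack=2)
Line 5: ['end', 'bright', 'computer'] (min_width=19, slack=4)
Line 6: ['orange'] (min_width=6, slack=17)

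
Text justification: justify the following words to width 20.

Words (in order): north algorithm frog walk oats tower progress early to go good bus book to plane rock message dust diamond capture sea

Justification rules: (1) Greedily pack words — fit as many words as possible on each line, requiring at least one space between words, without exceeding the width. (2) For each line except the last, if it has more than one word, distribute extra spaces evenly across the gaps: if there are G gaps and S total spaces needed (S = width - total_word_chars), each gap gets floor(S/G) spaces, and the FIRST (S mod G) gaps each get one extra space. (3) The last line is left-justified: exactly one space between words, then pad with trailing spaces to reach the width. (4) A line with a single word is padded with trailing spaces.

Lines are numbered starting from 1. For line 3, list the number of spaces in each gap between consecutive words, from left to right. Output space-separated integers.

Line 1: ['north', 'algorithm', 'frog'] (min_width=20, slack=0)
Line 2: ['walk', 'oats', 'tower'] (min_width=15, slack=5)
Line 3: ['progress', 'early', 'to', 'go'] (min_width=20, slack=0)
Line 4: ['good', 'bus', 'book', 'to'] (min_width=16, slack=4)
Line 5: ['plane', 'rock', 'message'] (min_width=18, slack=2)
Line 6: ['dust', 'diamond', 'capture'] (min_width=20, slack=0)
Line 7: ['sea'] (min_width=3, slack=17)

Answer: 1 1 1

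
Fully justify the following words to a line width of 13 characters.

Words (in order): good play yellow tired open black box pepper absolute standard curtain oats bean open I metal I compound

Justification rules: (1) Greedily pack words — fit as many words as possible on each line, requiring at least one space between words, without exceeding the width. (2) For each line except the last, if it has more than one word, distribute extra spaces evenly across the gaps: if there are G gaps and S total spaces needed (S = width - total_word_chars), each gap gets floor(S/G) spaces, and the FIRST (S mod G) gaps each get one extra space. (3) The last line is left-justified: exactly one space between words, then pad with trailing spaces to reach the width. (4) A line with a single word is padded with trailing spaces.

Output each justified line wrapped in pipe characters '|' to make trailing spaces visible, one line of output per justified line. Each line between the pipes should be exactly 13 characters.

Answer: |good     play|
|yellow  tired|
|open    black|
|box    pepper|
|absolute     |
|standard     |
|curtain  oats|
|bean  open  I|
|metal       I|
|compound     |

Derivation:
Line 1: ['good', 'play'] (min_width=9, slack=4)
Line 2: ['yellow', 'tired'] (min_width=12, slack=1)
Line 3: ['open', 'black'] (min_width=10, slack=3)
Line 4: ['box', 'pepper'] (min_width=10, slack=3)
Line 5: ['absolute'] (min_width=8, slack=5)
Line 6: ['standard'] (min_width=8, slack=5)
Line 7: ['curtain', 'oats'] (min_width=12, slack=1)
Line 8: ['bean', 'open', 'I'] (min_width=11, slack=2)
Line 9: ['metal', 'I'] (min_width=7, slack=6)
Line 10: ['compound'] (min_width=8, slack=5)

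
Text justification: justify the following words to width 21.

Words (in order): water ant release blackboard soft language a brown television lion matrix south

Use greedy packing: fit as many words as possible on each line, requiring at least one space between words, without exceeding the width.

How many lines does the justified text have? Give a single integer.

Line 1: ['water', 'ant', 'release'] (min_width=17, slack=4)
Line 2: ['blackboard', 'soft'] (min_width=15, slack=6)
Line 3: ['language', 'a', 'brown'] (min_width=16, slack=5)
Line 4: ['television', 'lion'] (min_width=15, slack=6)
Line 5: ['matrix', 'south'] (min_width=12, slack=9)
Total lines: 5

Answer: 5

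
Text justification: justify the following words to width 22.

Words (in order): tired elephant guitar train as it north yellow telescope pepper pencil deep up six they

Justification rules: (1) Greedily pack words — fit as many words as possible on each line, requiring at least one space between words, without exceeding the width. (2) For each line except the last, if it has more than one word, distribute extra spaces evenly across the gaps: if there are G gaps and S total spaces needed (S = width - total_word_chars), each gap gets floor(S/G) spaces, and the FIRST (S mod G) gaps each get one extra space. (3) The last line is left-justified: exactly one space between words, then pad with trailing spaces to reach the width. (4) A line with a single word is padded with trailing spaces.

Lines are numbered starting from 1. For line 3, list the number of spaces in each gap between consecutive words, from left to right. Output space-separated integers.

Answer: 7

Derivation:
Line 1: ['tired', 'elephant', 'guitar'] (min_width=21, slack=1)
Line 2: ['train', 'as', 'it', 'north'] (min_width=17, slack=5)
Line 3: ['yellow', 'telescope'] (min_width=16, slack=6)
Line 4: ['pepper', 'pencil', 'deep', 'up'] (min_width=21, slack=1)
Line 5: ['six', 'they'] (min_width=8, slack=14)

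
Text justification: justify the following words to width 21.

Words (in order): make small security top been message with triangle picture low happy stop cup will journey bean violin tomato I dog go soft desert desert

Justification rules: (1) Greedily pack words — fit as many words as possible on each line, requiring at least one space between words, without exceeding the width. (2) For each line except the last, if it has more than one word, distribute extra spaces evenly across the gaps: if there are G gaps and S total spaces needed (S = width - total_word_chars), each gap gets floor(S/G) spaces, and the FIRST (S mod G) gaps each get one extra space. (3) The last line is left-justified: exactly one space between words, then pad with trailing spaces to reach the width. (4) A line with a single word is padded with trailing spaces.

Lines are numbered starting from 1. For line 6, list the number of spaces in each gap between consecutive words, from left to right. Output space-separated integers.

Line 1: ['make', 'small', 'security'] (min_width=19, slack=2)
Line 2: ['top', 'been', 'message', 'with'] (min_width=21, slack=0)
Line 3: ['triangle', 'picture', 'low'] (min_width=20, slack=1)
Line 4: ['happy', 'stop', 'cup', 'will'] (min_width=19, slack=2)
Line 5: ['journey', 'bean', 'violin'] (min_width=19, slack=2)
Line 6: ['tomato', 'I', 'dog', 'go', 'soft'] (min_width=20, slack=1)
Line 7: ['desert', 'desert'] (min_width=13, slack=8)

Answer: 2 1 1 1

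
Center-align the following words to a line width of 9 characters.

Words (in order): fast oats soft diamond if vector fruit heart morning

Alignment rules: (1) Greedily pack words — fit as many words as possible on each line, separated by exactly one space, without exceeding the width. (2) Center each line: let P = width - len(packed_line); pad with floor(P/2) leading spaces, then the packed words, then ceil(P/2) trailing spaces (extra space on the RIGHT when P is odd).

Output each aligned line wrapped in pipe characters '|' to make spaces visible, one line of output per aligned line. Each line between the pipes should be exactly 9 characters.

Line 1: ['fast', 'oats'] (min_width=9, slack=0)
Line 2: ['soft'] (min_width=4, slack=5)
Line 3: ['diamond'] (min_width=7, slack=2)
Line 4: ['if', 'vector'] (min_width=9, slack=0)
Line 5: ['fruit'] (min_width=5, slack=4)
Line 6: ['heart'] (min_width=5, slack=4)
Line 7: ['morning'] (min_width=7, slack=2)

Answer: |fast oats|
|  soft   |
| diamond |
|if vector|
|  fruit  |
|  heart  |
| morning |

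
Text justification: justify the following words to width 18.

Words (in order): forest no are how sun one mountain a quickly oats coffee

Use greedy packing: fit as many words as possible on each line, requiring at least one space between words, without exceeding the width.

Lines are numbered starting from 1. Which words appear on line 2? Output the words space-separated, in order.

Line 1: ['forest', 'no', 'are', 'how'] (min_width=17, slack=1)
Line 2: ['sun', 'one', 'mountain', 'a'] (min_width=18, slack=0)
Line 3: ['quickly', 'oats'] (min_width=12, slack=6)
Line 4: ['coffee'] (min_width=6, slack=12)

Answer: sun one mountain a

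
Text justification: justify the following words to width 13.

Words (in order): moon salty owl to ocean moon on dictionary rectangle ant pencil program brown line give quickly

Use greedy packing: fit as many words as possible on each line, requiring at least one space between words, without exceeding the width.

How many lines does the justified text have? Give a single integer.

Line 1: ['moon', 'salty'] (min_width=10, slack=3)
Line 2: ['owl', 'to', 'ocean'] (min_width=12, slack=1)
Line 3: ['moon', 'on'] (min_width=7, slack=6)
Line 4: ['dictionary'] (min_width=10, slack=3)
Line 5: ['rectangle', 'ant'] (min_width=13, slack=0)
Line 6: ['pencil'] (min_width=6, slack=7)
Line 7: ['program', 'brown'] (min_width=13, slack=0)
Line 8: ['line', 'give'] (min_width=9, slack=4)
Line 9: ['quickly'] (min_width=7, slack=6)
Total lines: 9

Answer: 9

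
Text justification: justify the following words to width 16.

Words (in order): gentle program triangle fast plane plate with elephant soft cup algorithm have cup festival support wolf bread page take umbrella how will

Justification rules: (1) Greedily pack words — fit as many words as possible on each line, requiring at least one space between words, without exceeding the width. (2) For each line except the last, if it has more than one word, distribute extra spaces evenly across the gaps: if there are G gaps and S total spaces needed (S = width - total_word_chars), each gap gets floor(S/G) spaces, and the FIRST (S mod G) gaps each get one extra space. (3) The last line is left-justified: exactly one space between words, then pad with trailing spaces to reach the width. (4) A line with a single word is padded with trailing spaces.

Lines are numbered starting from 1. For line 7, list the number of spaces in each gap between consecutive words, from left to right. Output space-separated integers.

Line 1: ['gentle', 'program'] (min_width=14, slack=2)
Line 2: ['triangle', 'fast'] (min_width=13, slack=3)
Line 3: ['plane', 'plate', 'with'] (min_width=16, slack=0)
Line 4: ['elephant', 'soft'] (min_width=13, slack=3)
Line 5: ['cup', 'algorithm'] (min_width=13, slack=3)
Line 6: ['have', 'cup'] (min_width=8, slack=8)
Line 7: ['festival', 'support'] (min_width=16, slack=0)
Line 8: ['wolf', 'bread', 'page'] (min_width=15, slack=1)
Line 9: ['take', 'umbrella'] (min_width=13, slack=3)
Line 10: ['how', 'will'] (min_width=8, slack=8)

Answer: 1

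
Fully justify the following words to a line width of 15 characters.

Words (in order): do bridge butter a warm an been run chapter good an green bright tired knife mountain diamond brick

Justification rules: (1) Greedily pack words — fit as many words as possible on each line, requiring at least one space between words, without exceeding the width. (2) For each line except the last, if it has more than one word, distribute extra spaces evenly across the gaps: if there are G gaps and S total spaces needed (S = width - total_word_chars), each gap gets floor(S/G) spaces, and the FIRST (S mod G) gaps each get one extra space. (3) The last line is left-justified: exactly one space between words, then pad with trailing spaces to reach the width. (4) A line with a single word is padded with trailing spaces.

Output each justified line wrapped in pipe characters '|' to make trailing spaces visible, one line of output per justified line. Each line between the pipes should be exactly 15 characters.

Line 1: ['do', 'bridge'] (min_width=9, slack=6)
Line 2: ['butter', 'a', 'warm'] (min_width=13, slack=2)
Line 3: ['an', 'been', 'run'] (min_width=11, slack=4)
Line 4: ['chapter', 'good', 'an'] (min_width=15, slack=0)
Line 5: ['green', 'bright'] (min_width=12, slack=3)
Line 6: ['tired', 'knife'] (min_width=11, slack=4)
Line 7: ['mountain'] (min_width=8, slack=7)
Line 8: ['diamond', 'brick'] (min_width=13, slack=2)

Answer: |do       bridge|
|butter  a  warm|
|an   been   run|
|chapter good an|
|green    bright|
|tired     knife|
|mountain       |
|diamond brick  |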